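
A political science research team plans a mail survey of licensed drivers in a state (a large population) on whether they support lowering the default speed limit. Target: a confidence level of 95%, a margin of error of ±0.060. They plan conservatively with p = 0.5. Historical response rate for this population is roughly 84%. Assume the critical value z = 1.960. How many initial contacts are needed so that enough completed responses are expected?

318

Completed interviews needed: n₀ = 1.960² × 0.2500 / 0.060² ≈ 266.78 → 267.
At an 84% response rate, contacts needed = 267 / 0.84 ≈ 317.86 → 318.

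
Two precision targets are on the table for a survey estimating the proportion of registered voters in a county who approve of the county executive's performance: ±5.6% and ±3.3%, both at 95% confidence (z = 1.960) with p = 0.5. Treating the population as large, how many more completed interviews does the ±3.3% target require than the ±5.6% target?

At ±5.6%: n = 1.960² × 0.2500 / 0.056² ≈ 306.25 → 307.
At ±3.3%: n = 1.960² × 0.2500 / 0.033² ≈ 881.91 → 882.
Additional respondents: 882 − 307 = 575.

575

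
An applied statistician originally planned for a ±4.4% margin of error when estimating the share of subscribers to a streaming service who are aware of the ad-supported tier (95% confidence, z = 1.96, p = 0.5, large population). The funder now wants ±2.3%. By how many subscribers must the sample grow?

1319

At ±4.4%: n = 1.96² × 0.2500 / 0.044² ≈ 496.07 → 497.
At ±2.3%: n = 1.96² × 0.2500 / 0.023² ≈ 1815.50 → 1816.
Additional respondents: 1816 − 497 = 1319.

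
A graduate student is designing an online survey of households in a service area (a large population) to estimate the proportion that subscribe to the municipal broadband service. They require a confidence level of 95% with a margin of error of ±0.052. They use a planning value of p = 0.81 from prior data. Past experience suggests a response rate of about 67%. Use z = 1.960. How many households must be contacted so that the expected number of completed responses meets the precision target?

327

Completed interviews needed: n₀ = 1.960² × 0.1539 / 0.052² ≈ 218.65 → 219.
At a 67% response rate, contacts needed = 219 / 0.67 ≈ 326.87 → 327.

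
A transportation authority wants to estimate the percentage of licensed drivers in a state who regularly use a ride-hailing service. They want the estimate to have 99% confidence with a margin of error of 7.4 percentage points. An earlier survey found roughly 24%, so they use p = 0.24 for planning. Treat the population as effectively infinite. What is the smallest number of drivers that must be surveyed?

For 99% confidence, z = 2.576.
With p = 0.24, p(1−p) = 0.1824.
n = z²·p(1−p)/E² = 2.576² × 0.1824 / 0.074² = 6.6358 × 0.1824 / 0.005476 ≈ 221.03.
Rounding up gives n = 222.

222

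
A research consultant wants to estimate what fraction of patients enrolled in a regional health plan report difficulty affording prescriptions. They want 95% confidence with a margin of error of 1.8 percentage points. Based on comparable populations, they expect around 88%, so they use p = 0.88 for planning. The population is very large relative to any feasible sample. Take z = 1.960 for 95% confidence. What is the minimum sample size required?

With p = 0.88, p(1−p) = 0.1056.
n = z²·p(1−p)/E² = 1.960² × 0.1056 / 0.018² = 3.8416 × 0.1056 / 0.000324 ≈ 1252.08.
Rounding up gives n = 1253.

1253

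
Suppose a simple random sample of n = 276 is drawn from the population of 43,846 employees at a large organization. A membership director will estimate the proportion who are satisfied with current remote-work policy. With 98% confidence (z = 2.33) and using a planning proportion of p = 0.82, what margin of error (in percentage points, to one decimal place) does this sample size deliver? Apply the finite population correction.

Finite-population factor: (N−n)/(N−1) = (43846−276)/(43846−1) = 0.9937.
SE(p̂) = √[p(1−p)/n · (N−n)/(N−1)] = √[0.1476/276 × 0.9937] = 0.02305.
E = z × SE = 2.33 × 0.02305 = 0.05371 ≈ 5.4 percentage points.

5.4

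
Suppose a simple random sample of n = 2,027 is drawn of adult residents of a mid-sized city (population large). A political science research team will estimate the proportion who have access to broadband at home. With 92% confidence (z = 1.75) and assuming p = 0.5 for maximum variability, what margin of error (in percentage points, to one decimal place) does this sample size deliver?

SE(p̂) = √[p(1−p)/n] = √[0.2500/2027] = 0.01111.
E = z × SE = 1.75 × 0.01111 = 0.01943, or 1.9 percentage points.

1.9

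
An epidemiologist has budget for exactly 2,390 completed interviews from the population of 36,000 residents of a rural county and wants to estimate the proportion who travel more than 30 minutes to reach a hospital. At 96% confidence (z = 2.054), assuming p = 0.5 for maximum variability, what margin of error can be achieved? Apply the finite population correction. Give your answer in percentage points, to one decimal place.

Finite-population factor: (N−n)/(N−1) = (36000−2390)/(36000−1) = 0.9336.
SE(p̂) = √[p(1−p)/n · (N−n)/(N−1)] = √[0.2500/2390 × 0.9336] = 0.00988.
E = z × SE = 2.054 × 0.00988 = 0.02030 ≈ 2.0 percentage points.

2.0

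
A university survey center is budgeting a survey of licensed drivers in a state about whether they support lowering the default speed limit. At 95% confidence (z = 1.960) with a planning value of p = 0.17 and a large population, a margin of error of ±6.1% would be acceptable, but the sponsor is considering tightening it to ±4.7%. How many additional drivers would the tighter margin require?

At ±6.1%: n = 1.960² × 0.1411 / 0.061² ≈ 145.67 → 146.
At ±4.7%: n = 1.960² × 0.1411 / 0.047² ≈ 245.38 → 246.
Additional respondents: 246 − 146 = 100.

100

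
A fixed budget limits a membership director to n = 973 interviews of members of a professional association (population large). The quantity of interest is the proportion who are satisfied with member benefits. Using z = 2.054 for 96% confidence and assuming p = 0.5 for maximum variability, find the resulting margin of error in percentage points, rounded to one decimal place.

SE(p̂) = √[p(1−p)/n] = √[0.2500/973] = 0.01603.
E = z × SE = 2.054 × 0.01603 = 0.03292, or 3.3 percentage points.

3.3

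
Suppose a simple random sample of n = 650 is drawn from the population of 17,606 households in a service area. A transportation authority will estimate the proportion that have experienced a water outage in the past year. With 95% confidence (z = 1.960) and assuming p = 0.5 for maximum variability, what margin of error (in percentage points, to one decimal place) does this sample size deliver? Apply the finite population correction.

3.8

Finite-population factor: (N−n)/(N−1) = (17606−650)/(17606−1) = 0.9631.
SE(p̂) = √[p(1−p)/n · (N−n)/(N−1)] = √[0.2500/650 × 0.9631] = 0.01925.
E = z × SE = 1.960 × 0.01925 = 0.03772 ≈ 3.8 percentage points.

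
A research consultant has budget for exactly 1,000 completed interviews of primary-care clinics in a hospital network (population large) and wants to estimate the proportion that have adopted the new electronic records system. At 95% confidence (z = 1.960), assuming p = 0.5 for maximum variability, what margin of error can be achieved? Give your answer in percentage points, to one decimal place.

3.1

SE(p̂) = √[p(1−p)/n] = √[0.2500/1000] = 0.01581.
E = z × SE = 1.960 × 0.01581 = 0.03099, or 3.1 percentage points.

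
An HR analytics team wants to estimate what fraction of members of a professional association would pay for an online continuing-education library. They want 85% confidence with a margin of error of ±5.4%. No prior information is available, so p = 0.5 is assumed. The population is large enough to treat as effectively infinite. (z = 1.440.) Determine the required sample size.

With p = 0.5, p(1−p) = 0.25.
n = z²·p(1−p)/E² = 1.440² × 0.2500 / 0.054² = 2.0736 × 0.2500 / 0.002916 ≈ 177.78.
Rounding up gives n = 178.

178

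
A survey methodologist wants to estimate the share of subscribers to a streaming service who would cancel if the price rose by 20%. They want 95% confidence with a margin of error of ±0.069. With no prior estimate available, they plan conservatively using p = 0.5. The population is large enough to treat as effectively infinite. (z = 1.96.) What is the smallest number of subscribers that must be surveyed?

202

With p = 0.5, p(1−p) = 0.25.
n = z²·p(1−p)/E² = 1.96² × 0.2500 / 0.069² = 3.8416 × 0.2500 / 0.004761 ≈ 201.72.
Rounding up gives n = 202.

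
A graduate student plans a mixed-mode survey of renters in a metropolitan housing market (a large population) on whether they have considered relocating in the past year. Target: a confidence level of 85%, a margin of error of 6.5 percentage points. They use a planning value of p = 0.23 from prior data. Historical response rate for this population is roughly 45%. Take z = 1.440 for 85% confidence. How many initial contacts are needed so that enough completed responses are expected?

Completed interviews needed: n₀ = 1.440² × 0.1771 / 0.065² ≈ 86.92 → 87.
At a 45% response rate, contacts needed = 87 / 0.45 ≈ 193.33 → 194.

194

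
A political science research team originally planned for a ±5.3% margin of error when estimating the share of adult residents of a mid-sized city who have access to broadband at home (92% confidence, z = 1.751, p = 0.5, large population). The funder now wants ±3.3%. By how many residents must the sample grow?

431

At ±5.3%: n = 1.751² × 0.2500 / 0.053² ≈ 272.87 → 273.
At ±3.3%: n = 1.751² × 0.2500 / 0.033² ≈ 703.86 → 704.
Additional respondents: 704 − 273 = 431.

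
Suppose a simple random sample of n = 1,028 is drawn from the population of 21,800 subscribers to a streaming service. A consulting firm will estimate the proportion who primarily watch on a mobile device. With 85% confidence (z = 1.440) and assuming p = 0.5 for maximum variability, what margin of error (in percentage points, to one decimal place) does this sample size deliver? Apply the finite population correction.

2.2

Finite-population factor: (N−n)/(N−1) = (21800−1028)/(21800−1) = 0.9529.
SE(p̂) = √[p(1−p)/n · (N−n)/(N−1)] = √[0.2500/1028 × 0.9529] = 0.01522.
E = z × SE = 1.440 × 0.01522 = 0.02192 ≈ 2.2 percentage points.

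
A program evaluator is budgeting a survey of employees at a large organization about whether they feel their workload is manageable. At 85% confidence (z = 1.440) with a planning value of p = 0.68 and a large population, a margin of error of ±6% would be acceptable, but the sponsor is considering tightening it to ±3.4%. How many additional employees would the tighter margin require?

At ±6%: n = 1.440² × 0.2176 / 0.060² ≈ 125.34 → 126.
At ±3.4%: n = 1.440² × 0.2176 / 0.034² ≈ 390.32 → 391.
Additional respondents: 391 − 126 = 265.

265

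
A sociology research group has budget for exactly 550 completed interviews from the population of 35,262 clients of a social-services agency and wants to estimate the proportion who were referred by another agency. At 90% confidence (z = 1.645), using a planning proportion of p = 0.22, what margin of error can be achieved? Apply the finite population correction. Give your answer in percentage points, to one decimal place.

Finite-population factor: (N−n)/(N−1) = (35262−550)/(35262−1) = 0.9844.
SE(p̂) = √[p(1−p)/n · (N−n)/(N−1)] = √[0.1716/550 × 0.9844] = 0.01753.
E = z × SE = 1.645 × 0.01753 = 0.02883 ≈ 2.9 percentage points.

2.9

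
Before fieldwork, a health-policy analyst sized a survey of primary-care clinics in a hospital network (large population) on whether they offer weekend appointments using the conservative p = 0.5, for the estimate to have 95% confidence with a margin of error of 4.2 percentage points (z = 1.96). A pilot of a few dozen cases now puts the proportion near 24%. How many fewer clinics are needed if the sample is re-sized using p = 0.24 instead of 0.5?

Conservative (p = 0.5): n = 1.96² × 0.25 / 0.042² ≈ 544.44 → 545.
Using p = 0.24: p(1−p) = 0.1824, so n = 1.96² × 0.1824 / 0.042² ≈ 397.23 → 398.
Reduction: 545 − 398 = 147.

147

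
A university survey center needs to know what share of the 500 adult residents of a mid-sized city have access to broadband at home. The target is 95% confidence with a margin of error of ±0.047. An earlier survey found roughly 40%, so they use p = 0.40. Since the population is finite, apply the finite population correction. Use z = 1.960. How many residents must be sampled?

228

Unadjusted: n₀ = 1.960² × 0.40 × 0.60 / 0.047² ≈ 417.38, so n₀ = 418.
Finite population correction with N = 500: n = n₀ / (1 + (n₀−1)/N) = 418 / (1 + 417/500) = 418 / 1.8340 ≈ 227.92.
Rounding up, n = 228.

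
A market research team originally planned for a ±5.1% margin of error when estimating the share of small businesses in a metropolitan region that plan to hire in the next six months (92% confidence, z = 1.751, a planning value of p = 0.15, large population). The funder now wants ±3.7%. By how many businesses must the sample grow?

At ±5.1%: n = 1.751² × 0.1275 / 0.051² ≈ 150.29 → 151.
At ±3.7%: n = 1.751² × 0.1275 / 0.037² ≈ 285.55 → 286.
Additional respondents: 286 − 151 = 135.

135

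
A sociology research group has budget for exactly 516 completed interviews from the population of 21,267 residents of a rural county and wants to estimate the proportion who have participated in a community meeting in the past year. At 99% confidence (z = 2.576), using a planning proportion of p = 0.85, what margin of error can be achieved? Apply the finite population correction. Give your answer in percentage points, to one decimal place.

Finite-population factor: (N−n)/(N−1) = (21267−516)/(21267−1) = 0.9758.
SE(p̂) = √[p(1−p)/n · (N−n)/(N−1)] = √[0.1275/516 × 0.9758] = 0.01553.
E = z × SE = 2.576 × 0.01553 = 0.04000 ≈ 4.0 percentage points.

4.0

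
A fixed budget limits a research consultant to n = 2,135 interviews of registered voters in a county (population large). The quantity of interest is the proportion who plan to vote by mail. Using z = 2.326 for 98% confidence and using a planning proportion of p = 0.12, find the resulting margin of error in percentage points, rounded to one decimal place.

SE(p̂) = √[p(1−p)/n] = √[0.1056/2135] = 0.00703.
E = z × SE = 2.326 × 0.00703 = 0.01636, or 1.6 percentage points.

1.6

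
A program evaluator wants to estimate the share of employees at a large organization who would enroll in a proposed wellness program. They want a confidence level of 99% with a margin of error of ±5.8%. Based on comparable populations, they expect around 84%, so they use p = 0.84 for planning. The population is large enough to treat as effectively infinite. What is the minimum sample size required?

266

For 99% confidence, z = 2.576.
With p = 0.84, p(1−p) = 0.1344.
n = z²·p(1−p)/E² = 2.576² × 0.1344 / 0.058² = 6.6358 × 0.1344 / 0.003364 ≈ 265.12.
Rounding up gives n = 266.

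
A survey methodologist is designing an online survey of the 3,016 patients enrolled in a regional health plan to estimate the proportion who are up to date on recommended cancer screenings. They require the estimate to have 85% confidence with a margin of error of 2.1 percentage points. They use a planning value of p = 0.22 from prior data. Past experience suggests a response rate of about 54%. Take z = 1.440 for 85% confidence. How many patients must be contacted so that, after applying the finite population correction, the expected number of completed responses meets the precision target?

1180

Completed interviews needed (unadjusted): n₀ = 1.440² × 0.1716 / 0.021² ≈ 806.87 → 807.
FPC for N = 3,016: n = 807 / (1 + 806/3016) = 807 / 1.2672 ≈ 636.82 → 637.
At a 54% response rate, contacts needed = 637 / 0.54 ≈ 1179.63 → 1180.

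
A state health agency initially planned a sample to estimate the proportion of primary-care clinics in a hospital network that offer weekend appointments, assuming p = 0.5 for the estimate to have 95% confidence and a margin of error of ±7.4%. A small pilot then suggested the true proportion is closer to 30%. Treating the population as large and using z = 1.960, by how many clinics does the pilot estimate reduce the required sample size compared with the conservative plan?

28

Conservative (p = 0.5): n = 1.960² × 0.25 / 0.074² ≈ 175.38 → 176.
Using p = 0.30: p(1−p) = 0.2100, so n = 1.960² × 0.2100 / 0.074² ≈ 147.32 → 148.
Reduction: 176 − 148 = 28.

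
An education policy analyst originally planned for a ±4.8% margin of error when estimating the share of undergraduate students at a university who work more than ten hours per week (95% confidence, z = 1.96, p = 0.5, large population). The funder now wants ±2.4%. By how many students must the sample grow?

1251

At ±4.8%: n = 1.96² × 0.2500 / 0.048² ≈ 416.84 → 417.
At ±2.4%: n = 1.96² × 0.2500 / 0.024² ≈ 1667.36 → 1668.
Additional respondents: 1668 − 417 = 1251.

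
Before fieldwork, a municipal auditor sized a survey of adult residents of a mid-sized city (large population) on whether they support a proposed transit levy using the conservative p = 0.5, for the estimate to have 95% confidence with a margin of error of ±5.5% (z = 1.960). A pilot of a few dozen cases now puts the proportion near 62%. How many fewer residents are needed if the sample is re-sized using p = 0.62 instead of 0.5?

Conservative (p = 0.5): n = 1.960² × 0.25 / 0.055² ≈ 317.49 → 318.
Using p = 0.62: p(1−p) = 0.2356, so n = 1.960² × 0.2356 / 0.055² ≈ 299.20 → 300.
Reduction: 318 − 300 = 18.

18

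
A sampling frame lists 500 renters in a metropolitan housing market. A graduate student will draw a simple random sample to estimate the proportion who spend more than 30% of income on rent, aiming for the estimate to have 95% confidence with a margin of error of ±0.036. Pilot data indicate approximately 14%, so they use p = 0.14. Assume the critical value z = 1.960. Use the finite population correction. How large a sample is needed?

Unadjusted: n₀ = 1.960² × 0.14 × 0.86 / 0.036² ≈ 356.89, so n₀ = 357.
Finite population correction with N = 500: n = n₀ / (1 + (n₀−1)/N) = 357 / (1 + 356/500) = 357 / 1.7120 ≈ 208.53.
Rounding up, n = 209.

209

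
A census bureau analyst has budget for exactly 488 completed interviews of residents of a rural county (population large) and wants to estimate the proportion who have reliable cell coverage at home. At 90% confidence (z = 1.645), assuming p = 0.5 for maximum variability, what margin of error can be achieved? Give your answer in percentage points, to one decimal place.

3.7

SE(p̂) = √[p(1−p)/n] = √[0.2500/488] = 0.02263.
E = z × SE = 1.645 × 0.02263 = 0.03723, or 3.7 percentage points.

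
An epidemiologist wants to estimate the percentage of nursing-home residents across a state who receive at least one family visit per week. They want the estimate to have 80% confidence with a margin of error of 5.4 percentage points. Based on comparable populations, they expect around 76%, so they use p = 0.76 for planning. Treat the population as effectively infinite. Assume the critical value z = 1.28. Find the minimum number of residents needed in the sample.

With p = 0.76, p(1−p) = 0.1824.
n = z²·p(1−p)/E² = 1.28² × 0.1824 / 0.054² = 1.6384 × 0.1824 / 0.002916 ≈ 102.48.
Rounding up gives n = 103.

103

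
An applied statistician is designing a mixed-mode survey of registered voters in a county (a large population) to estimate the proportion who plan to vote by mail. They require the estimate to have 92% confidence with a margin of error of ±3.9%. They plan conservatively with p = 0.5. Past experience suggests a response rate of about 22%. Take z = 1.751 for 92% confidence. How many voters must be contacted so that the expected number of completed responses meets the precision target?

2291

Completed interviews needed: n₀ = 1.751² × 0.2500 / 0.039² ≈ 503.94 → 504.
At a 22% response rate, contacts needed = 504 / 0.22 ≈ 2290.91 → 2291.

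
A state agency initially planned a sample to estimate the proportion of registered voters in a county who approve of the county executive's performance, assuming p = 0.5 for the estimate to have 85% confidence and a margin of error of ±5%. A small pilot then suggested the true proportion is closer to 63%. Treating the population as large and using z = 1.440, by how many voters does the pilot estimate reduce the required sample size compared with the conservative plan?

Conservative (p = 0.5): n = 1.440² × 0.25 / 0.050² ≈ 207.36 → 208.
Using p = 0.63: p(1−p) = 0.2331, so n = 1.440² × 0.2331 / 0.050² ≈ 193.34 → 194.
Reduction: 208 − 194 = 14.

14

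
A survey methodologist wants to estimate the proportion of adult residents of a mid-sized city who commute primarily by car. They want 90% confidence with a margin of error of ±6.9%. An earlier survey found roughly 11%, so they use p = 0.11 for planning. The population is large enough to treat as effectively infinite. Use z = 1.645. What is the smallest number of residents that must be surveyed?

With p = 0.11, p(1−p) = 0.0979.
n = z²·p(1−p)/E² = 1.645² × 0.0979 / 0.069² = 2.7060 × 0.0979 / 0.004761 ≈ 55.64.
Rounding up gives n = 56.

56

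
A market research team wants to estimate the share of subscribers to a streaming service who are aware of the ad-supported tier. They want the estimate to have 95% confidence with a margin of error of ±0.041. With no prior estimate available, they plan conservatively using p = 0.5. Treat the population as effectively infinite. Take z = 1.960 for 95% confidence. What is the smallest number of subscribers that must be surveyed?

With p = 0.5, p(1−p) = 0.25.
n = z²·p(1−p)/E² = 1.960² × 0.2500 / 0.041² = 3.8416 × 0.2500 / 0.001681 ≈ 571.33.
Rounding up gives n = 572.

572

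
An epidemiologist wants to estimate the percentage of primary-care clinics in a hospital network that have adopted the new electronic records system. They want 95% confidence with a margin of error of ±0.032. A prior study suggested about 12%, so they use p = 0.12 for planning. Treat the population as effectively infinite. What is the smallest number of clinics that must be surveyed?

For 95% confidence, z = 1.960.
With p = 0.12, p(1−p) = 0.1056.
n = z²·p(1−p)/E² = 1.960² × 0.1056 / 0.032² = 3.8416 × 0.1056 / 0.001024 ≈ 396.16.
Rounding up gives n = 397.

397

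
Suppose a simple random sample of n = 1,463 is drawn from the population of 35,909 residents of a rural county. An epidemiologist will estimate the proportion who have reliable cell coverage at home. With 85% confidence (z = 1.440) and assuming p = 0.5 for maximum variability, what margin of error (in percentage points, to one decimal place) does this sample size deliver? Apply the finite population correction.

Finite-population factor: (N−n)/(N−1) = (35909−1463)/(35909−1) = 0.9593.
SE(p̂) = √[p(1−p)/n · (N−n)/(N−1)] = √[0.2500/1463 × 0.9593] = 0.01280.
E = z × SE = 1.440 × 0.01280 = 0.01844 ≈ 1.8 percentage points.

1.8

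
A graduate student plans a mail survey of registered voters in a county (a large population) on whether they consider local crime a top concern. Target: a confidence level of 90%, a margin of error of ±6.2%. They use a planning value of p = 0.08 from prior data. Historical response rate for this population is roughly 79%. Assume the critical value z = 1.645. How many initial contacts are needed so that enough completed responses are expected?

66

Completed interviews needed: n₀ = 1.645² × 0.0736 / 0.062² ≈ 51.81 → 52.
At a 79% response rate, contacts needed = 52 / 0.79 ≈ 65.82 → 66.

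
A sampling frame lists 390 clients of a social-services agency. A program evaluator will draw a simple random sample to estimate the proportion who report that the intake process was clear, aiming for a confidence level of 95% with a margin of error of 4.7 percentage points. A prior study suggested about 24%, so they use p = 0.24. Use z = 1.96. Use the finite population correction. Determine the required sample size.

176

Unadjusted: n₀ = 1.96² × 0.24 × 0.76 / 0.047² ≈ 317.21, so n₀ = 318.
Finite population correction with N = 390: n = n₀ / (1 + (n₀−1)/N) = 318 / (1 + 317/390) = 318 / 1.8128 ≈ 175.42.
Rounding up, n = 176.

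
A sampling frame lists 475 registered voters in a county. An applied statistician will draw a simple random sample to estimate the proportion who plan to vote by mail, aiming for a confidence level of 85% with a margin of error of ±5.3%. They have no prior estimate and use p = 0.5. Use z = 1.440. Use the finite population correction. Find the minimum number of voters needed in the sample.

134

Unadjusted: n₀ = 1.440² × 0.50 × 0.50 / 0.053² ≈ 184.55, so n₀ = 185.
Finite population correction with N = 475: n = n₀ / (1 + (n₀−1)/N) = 185 / (1 + 184/475) = 185 / 1.3874 ≈ 133.35.
Rounding up, n = 134.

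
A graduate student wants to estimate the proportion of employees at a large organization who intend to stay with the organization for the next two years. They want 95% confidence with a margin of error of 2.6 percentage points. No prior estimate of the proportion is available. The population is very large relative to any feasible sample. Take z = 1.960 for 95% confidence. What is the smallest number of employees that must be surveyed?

With no prior estimate, use p = 0.5, giving p(1−p) = 0.25.
n = z²·p(1−p)/E² = 1.960² × 0.2500 / 0.026² = 3.8416 × 0.2500 / 0.000676 ≈ 1420.71.
Rounding up gives n = 1421.

1421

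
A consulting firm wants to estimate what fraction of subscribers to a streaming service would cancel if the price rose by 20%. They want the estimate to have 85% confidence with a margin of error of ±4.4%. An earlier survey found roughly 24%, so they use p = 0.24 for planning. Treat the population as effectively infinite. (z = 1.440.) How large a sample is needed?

With p = 0.24, p(1−p) = 0.1824.
n = z²·p(1−p)/E² = 1.440² × 0.1824 / 0.044² = 2.0736 × 0.1824 / 0.001936 ≈ 195.36.
Rounding up gives n = 196.

196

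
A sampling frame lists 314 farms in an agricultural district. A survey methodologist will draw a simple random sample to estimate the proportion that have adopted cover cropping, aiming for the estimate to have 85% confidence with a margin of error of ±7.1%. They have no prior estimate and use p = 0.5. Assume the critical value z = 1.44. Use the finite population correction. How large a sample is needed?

78

Unadjusted: n₀ = 1.44² × 0.50 × 0.50 / 0.071² ≈ 102.84, so n₀ = 103.
Finite population correction with N = 314: n = n₀ / (1 + (n₀−1)/N) = 103 / (1 + 102/314) = 103 / 1.3248 ≈ 77.75.
Rounding up, n = 78.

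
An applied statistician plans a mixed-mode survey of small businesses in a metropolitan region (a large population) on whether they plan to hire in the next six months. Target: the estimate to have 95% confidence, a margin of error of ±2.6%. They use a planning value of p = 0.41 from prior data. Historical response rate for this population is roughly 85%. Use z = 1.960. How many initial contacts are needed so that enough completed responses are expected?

Completed interviews needed: n₀ = 1.960² × 0.2419 / 0.026² ≈ 1374.68 → 1375.
At an 85% response rate, contacts needed = 1375 / 0.85 ≈ 1617.65 → 1618.

1618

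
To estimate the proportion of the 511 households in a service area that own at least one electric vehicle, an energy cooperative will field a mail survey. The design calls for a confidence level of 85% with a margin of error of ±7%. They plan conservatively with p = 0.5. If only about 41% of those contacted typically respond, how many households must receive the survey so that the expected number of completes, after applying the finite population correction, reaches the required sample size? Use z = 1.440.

Completed interviews needed (unadjusted): n₀ = 1.440² × 0.2500 / 0.070² ≈ 105.80 → 106.
FPC for N = 511: n = 106 / (1 + 105/511) = 106 / 1.2055 ≈ 87.93 → 88.
At a 41% response rate, contacts needed = 88 / 0.41 ≈ 214.63 → 215.

215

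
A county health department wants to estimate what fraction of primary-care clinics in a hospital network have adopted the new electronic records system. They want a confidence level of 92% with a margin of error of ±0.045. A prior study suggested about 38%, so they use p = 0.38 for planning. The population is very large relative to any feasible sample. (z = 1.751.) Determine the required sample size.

357

With p = 0.38, p(1−p) = 0.2356.
n = z²·p(1−p)/E² = 1.751² × 0.2356 / 0.045² = 3.0660 × 0.2356 / 0.002025 ≈ 356.72.
Rounding up gives n = 357.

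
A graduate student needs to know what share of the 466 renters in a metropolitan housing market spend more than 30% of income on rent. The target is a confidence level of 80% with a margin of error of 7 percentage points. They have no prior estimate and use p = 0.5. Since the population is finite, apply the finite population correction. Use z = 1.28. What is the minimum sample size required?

Unadjusted: n₀ = 1.28² × 0.50 × 0.50 / 0.070² ≈ 83.59, so n₀ = 84.
Finite population correction with N = 466: n = n₀ / (1 + (n₀−1)/N) = 84 / (1 + 83/466) = 84 / 1.1781 ≈ 71.30.
Rounding up, n = 72.

72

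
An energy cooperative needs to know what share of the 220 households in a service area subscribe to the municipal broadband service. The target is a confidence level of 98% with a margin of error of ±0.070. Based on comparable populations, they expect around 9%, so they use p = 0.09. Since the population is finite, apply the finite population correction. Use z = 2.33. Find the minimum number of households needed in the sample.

Unadjusted: n₀ = 2.33² × 0.09 × 0.91 / 0.070² ≈ 90.74, so n₀ = 91.
Finite population correction with N = 220: n = n₀ / (1 + (n₀−1)/N) = 91 / (1 + 90/220) = 91 / 1.4091 ≈ 64.58.
Rounding up, n = 65.

65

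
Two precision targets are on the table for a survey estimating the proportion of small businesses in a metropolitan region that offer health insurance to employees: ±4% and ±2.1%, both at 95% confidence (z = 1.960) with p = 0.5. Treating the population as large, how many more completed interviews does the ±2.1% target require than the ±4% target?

At ±4%: n = 1.960² × 0.2500 / 0.040² ≈ 600.25 → 601.
At ±2.1%: n = 1.960² × 0.2500 / 0.021² ≈ 2177.78 → 2178.
Additional respondents: 2178 − 601 = 1577.

1577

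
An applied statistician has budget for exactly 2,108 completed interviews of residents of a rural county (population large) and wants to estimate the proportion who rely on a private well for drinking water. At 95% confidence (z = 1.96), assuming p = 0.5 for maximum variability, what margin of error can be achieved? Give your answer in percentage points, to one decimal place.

2.1

SE(p̂) = √[p(1−p)/n] = √[0.2500/2108] = 0.01089.
E = z × SE = 1.96 × 0.01089 = 0.02134, or 2.1 percentage points.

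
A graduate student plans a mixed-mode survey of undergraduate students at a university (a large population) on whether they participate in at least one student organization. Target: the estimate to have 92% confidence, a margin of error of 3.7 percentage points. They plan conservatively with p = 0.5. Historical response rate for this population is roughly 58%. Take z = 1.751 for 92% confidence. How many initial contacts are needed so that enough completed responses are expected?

966

Completed interviews needed: n₀ = 1.751² × 0.2500 / 0.037² ≈ 559.90 → 560.
At a 58% response rate, contacts needed = 560 / 0.58 ≈ 965.52 → 966.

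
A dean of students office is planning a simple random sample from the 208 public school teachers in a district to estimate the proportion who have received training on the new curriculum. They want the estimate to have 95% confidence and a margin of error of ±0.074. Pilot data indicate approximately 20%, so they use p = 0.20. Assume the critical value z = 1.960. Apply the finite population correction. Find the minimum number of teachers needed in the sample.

Unadjusted: n₀ = 1.960² × 0.20 × 0.80 / 0.074² ≈ 112.25, so n₀ = 113.
Finite population correction with N = 208: n = n₀ / (1 + (n₀−1)/N) = 113 / (1 + 112/208) = 113 / 1.5385 ≈ 73.45.
Rounding up, n = 74.

74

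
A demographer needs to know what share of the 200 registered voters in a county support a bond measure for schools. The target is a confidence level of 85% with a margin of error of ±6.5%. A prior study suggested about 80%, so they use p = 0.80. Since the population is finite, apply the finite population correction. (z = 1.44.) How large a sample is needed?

Unadjusted: n₀ = 1.44² × 0.80 × 0.20 / 0.065² ≈ 78.53, so n₀ = 79.
Finite population correction with N = 200: n = n₀ / (1 + (n₀−1)/N) = 79 / (1 + 78/200) = 79 / 1.3900 ≈ 56.83.
Rounding up, n = 57.

57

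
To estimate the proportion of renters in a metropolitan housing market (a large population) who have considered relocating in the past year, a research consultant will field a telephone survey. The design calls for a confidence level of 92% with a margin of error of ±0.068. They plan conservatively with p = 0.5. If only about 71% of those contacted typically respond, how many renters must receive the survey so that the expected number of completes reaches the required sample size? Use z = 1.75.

Completed interviews needed: n₀ = 1.75² × 0.2500 / 0.068² ≈ 165.58 → 166.
At a 71% response rate, contacts needed = 166 / 0.71 ≈ 233.80 → 234.

234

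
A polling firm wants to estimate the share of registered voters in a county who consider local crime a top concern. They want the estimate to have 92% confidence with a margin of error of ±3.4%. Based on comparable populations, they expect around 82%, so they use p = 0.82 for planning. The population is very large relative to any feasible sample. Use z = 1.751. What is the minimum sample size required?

392

With p = 0.82, p(1−p) = 0.1476.
n = z²·p(1−p)/E² = 1.751² × 0.1476 / 0.034² = 3.0660 × 0.1476 / 0.001156 ≈ 391.47.
Rounding up gives n = 392.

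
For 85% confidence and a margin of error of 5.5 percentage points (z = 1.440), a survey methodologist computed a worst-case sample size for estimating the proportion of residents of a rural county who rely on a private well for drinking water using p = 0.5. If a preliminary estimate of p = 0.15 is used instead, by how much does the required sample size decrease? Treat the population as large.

84

Conservative (p = 0.5): n = 1.440² × 0.25 / 0.055² ≈ 171.37 → 172.
Using p = 0.15: p(1−p) = 0.1275, so n = 1.440² × 0.1275 / 0.055² ≈ 87.40 → 88.
Reduction: 172 − 88 = 84.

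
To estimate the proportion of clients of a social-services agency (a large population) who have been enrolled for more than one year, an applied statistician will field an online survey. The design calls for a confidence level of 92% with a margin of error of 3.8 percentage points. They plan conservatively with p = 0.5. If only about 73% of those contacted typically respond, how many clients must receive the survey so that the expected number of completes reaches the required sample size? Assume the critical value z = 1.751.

Completed interviews needed: n₀ = 1.751² × 0.2500 / 0.038² ≈ 530.82 → 531.
At a 73% response rate, contacts needed = 531 / 0.73 ≈ 727.40 → 728.

728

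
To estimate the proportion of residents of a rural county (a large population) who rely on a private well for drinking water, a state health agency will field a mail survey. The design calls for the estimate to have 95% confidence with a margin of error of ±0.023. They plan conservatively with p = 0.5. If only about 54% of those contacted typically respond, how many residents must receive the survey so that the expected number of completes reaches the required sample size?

3363

For 95% confidence, z = 1.960.
Completed interviews needed: n₀ = 1.960² × 0.2500 / 0.023² ≈ 1815.50 → 1816.
At a 54% response rate, contacts needed = 1816 / 0.54 ≈ 3362.96 → 3363.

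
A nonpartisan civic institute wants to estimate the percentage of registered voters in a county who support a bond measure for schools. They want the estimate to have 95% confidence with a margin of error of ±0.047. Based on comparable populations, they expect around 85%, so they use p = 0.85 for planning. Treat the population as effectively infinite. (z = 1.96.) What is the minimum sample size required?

With p = 0.85, p(1−p) = 0.1275.
n = z²·p(1−p)/E² = 1.96² × 0.1275 / 0.047² = 3.8416 × 0.1275 / 0.002209 ≈ 221.73.
Rounding up gives n = 222.

222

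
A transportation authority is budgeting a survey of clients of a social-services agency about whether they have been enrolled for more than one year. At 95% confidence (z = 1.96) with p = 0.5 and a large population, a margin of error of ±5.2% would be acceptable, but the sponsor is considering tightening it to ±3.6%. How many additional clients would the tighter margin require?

At ±5.2%: n = 1.96² × 0.2500 / 0.052² ≈ 355.18 → 356.
At ±3.6%: n = 1.96² × 0.2500 / 0.036² ≈ 741.05 → 742.
Additional respondents: 742 − 356 = 386.

386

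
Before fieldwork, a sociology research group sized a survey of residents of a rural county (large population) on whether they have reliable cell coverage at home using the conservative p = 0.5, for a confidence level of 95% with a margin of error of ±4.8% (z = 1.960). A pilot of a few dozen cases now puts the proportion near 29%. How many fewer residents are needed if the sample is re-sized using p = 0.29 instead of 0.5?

73

Conservative (p = 0.5): n = 1.960² × 0.25 / 0.048² ≈ 416.84 → 417.
Using p = 0.29: p(1−p) = 0.2059, so n = 1.960² × 0.2059 / 0.048² ≈ 343.31 → 344.
Reduction: 417 − 344 = 73.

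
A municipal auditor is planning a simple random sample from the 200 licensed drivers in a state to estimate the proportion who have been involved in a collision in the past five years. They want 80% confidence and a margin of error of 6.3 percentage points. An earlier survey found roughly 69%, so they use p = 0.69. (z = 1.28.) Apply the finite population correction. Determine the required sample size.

Unadjusted: n₀ = 1.28² × 0.69 × 0.31 / 0.063² ≈ 88.30, so n₀ = 89.
Finite population correction with N = 200: n = n₀ / (1 + (n₀−1)/N) = 89 / (1 + 88/200) = 89 / 1.4400 ≈ 61.81.
Rounding up, n = 62.

62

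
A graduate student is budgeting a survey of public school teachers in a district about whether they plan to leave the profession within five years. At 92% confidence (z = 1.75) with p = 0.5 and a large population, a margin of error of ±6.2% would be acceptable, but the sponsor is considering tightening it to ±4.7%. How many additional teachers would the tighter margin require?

At ±6.2%: n = 1.75² × 0.2500 / 0.062² ≈ 199.17 → 200.
At ±4.7%: n = 1.75² × 0.2500 / 0.047² ≈ 346.59 → 347.
Additional respondents: 347 − 200 = 147.

147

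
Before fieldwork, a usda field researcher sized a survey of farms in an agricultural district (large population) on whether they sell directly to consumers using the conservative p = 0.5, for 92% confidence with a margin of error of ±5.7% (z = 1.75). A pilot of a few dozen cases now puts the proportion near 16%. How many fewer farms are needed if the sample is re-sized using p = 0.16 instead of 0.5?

109

Conservative (p = 0.5): n = 1.75² × 0.25 / 0.057² ≈ 235.65 → 236.
Using p = 0.16: p(1−p) = 0.1344, so n = 1.75² × 0.1344 / 0.057² ≈ 126.69 → 127.
Reduction: 236 − 127 = 109.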